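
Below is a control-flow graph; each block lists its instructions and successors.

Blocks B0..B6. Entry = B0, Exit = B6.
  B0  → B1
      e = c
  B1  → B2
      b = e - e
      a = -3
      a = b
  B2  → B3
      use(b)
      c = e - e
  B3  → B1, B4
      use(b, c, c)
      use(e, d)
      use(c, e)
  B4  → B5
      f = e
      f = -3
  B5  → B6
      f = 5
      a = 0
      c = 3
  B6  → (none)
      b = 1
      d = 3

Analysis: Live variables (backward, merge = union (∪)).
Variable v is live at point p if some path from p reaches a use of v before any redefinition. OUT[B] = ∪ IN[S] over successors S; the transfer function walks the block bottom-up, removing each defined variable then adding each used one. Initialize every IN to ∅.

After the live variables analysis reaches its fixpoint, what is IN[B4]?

Converged values:
  B0:   IN={c, d}   OUT={d, e}
  B1:   IN={d, e}   OUT={b, d, e}
  B2:   IN={b, d, e}   OUT={b, c, d, e}
  B3:   IN={b, c, d, e}   OUT={d, e}
  B4:   IN={e}   OUT={}
  B5:   IN={}   OUT={}
  B6:   IN={}   OUT={}

Merge at B4: OUT[B4] = IN[B5] = {}
Applying B4's transfer function to that OUT value gives IN[B4] (row B4 above).

Answer: {e}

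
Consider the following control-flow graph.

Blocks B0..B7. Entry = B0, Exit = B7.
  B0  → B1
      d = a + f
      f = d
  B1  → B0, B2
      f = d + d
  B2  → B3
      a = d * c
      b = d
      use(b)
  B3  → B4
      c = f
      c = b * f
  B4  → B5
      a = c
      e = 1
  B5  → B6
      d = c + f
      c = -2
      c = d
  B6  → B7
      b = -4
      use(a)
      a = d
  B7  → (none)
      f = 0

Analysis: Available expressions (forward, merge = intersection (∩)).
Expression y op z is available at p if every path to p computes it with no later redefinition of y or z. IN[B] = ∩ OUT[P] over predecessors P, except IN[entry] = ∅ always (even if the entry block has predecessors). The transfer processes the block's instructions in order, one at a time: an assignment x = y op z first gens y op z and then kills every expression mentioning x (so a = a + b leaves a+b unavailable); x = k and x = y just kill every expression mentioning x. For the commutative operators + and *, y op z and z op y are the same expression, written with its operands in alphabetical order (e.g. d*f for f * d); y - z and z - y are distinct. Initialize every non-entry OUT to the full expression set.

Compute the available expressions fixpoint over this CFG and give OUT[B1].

Converged values:
  B0:   IN={}   OUT={}
  B1:   IN={}   OUT={d+d}
  B2:   IN={d+d}   OUT={c*d, d+d}
  B3:   IN={c*d, d+d}   OUT={b*f, d+d}
  B4:   IN={b*f, d+d}   OUT={b*f, d+d}
  B5:   IN={b*f, d+d}   OUT={b*f}
  B6:   IN={b*f}   OUT={}
  B7:   IN={}   OUT={}

Merge at B1: IN[B1] = OUT[B0] = {}
Applying B1's transfer function to that IN value gives OUT[B1] (row B1 above).

Answer: {d+d}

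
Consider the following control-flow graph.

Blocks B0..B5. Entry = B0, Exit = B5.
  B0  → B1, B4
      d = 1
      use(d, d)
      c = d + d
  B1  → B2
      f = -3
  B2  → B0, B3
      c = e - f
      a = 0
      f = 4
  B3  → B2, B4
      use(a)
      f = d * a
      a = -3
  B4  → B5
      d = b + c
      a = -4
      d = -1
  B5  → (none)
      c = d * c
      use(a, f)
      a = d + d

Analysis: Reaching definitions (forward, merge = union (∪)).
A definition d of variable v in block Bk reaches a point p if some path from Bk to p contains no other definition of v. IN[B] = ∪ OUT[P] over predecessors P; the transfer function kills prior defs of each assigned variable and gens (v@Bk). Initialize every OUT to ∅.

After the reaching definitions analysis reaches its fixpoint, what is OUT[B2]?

Per-block solution:
  B0:  IN={a@B2, c@B2, d@B0, f@B2}  OUT={a@B2, c@B0, d@B0, f@B2}
  B1:  IN={a@B2, c@B0, d@B0, f@B2}  OUT={a@B2, c@B0, d@B0, f@B1}
  B2:  IN={a@B2, a@B3, c@B0, c@B2, d@B0, f@B1, f@B3}  OUT={a@B2, c@B2, d@B0, f@B2}
  B3:  IN={a@B2, c@B2, d@B0, f@B2}  OUT={a@B3, c@B2, d@B0, f@B3}
  B4:  IN={a@B2, a@B3, c@B0, c@B2, d@B0, f@B2, f@B3}  OUT={a@B4, c@B0, c@B2, d@B4, f@B2, f@B3}
  B5:  IN={a@B4, c@B0, c@B2, d@B4, f@B2, f@B3}  OUT={a@B5, c@B5, d@B4, f@B2, f@B3}

Merge at B2: IN[B2] = OUT[B1] ⊔ OUT[B3] = {a@B2, a@B3, c@B0, c@B2, d@B0, f@B1, f@B3}
Applying B2's transfer function to that IN value gives OUT[B2] (row B2 above).

Answer: {a@B2, c@B2, d@B0, f@B2}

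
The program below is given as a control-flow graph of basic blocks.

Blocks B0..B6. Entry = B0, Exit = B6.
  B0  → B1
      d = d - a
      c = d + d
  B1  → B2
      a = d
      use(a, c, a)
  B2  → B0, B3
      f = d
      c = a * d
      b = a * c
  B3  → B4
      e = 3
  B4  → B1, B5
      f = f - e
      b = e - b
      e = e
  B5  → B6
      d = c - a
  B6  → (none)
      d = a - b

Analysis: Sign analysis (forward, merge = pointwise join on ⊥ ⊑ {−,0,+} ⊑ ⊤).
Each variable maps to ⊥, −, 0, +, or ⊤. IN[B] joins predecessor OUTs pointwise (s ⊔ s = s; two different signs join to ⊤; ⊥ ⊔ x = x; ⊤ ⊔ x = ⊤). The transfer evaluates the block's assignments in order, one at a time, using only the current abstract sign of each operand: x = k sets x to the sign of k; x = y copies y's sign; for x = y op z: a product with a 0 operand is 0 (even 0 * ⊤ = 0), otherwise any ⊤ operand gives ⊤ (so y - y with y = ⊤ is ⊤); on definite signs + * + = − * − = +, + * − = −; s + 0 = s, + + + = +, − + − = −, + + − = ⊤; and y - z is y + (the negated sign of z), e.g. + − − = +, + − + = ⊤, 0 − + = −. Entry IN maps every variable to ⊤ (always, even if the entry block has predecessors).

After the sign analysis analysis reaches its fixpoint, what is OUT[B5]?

Answer: {a: ⊤, b: ⊤, c: ⊤, d: ⊤, e: +, f: ⊤}

Derivation:
Fixpoint table:
  B0:  IN=(all ⊤)  OUT=(all ⊤)
  B1:  IN=(all ⊤)  OUT=(all ⊤)
  B2:  IN=(all ⊤)  OUT=(all ⊤)
  B3:  IN=(all ⊤)  OUT={e:+; rest ⊤}
  B4:  IN={e:+; rest ⊤}  OUT={e:+; rest ⊤}
  B5:  IN={e:+; rest ⊤}  OUT={e:+; rest ⊤}
  B6:  IN={e:+; rest ⊤}  OUT={e:+; rest ⊤}

Merge at B5: IN[B5] = OUT[B4] = {a: ⊤, b: ⊤, c: ⊤, d: ⊤, e: +, f: ⊤}
Applying B5's transfer function to that IN value gives OUT[B5] (row B5 above).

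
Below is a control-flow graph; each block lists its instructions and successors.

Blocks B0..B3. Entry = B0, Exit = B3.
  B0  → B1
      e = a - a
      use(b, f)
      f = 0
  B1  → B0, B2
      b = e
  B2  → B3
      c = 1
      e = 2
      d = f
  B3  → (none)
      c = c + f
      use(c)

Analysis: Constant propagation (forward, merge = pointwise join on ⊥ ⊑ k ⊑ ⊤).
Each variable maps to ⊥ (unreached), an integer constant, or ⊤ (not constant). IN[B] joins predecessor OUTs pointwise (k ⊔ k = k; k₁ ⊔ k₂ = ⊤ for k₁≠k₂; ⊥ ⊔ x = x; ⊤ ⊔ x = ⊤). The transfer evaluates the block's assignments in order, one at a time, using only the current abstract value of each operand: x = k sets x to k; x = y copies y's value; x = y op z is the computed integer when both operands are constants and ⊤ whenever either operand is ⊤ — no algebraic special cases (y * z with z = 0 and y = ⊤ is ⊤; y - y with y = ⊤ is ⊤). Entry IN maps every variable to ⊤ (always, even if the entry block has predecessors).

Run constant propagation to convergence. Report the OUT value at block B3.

Answer: {a: ⊤, b: ⊤, c: 1, d: 0, e: 2, f: 0}

Working:
Fixpoint table:
  B0: | IN=(all ⊤) | OUT={f:0; rest ⊤}
  B1: | IN={f:0; rest ⊤} | OUT={f:0; rest ⊤}
  B2: | IN={f:0; rest ⊤} | OUT={c:1, d:0, e:2, f:0; rest ⊤}
  B3: | IN={c:1, d:0, e:2, f:0; rest ⊤} | OUT={c:1, d:0, e:2, f:0; rest ⊤}

Merge at B3: IN[B3] = OUT[B2] = {a: ⊤, b: ⊤, c: 1, d: 0, e: 2, f: 0}
Applying B3's transfer function to that IN value gives OUT[B3] (row B3 above).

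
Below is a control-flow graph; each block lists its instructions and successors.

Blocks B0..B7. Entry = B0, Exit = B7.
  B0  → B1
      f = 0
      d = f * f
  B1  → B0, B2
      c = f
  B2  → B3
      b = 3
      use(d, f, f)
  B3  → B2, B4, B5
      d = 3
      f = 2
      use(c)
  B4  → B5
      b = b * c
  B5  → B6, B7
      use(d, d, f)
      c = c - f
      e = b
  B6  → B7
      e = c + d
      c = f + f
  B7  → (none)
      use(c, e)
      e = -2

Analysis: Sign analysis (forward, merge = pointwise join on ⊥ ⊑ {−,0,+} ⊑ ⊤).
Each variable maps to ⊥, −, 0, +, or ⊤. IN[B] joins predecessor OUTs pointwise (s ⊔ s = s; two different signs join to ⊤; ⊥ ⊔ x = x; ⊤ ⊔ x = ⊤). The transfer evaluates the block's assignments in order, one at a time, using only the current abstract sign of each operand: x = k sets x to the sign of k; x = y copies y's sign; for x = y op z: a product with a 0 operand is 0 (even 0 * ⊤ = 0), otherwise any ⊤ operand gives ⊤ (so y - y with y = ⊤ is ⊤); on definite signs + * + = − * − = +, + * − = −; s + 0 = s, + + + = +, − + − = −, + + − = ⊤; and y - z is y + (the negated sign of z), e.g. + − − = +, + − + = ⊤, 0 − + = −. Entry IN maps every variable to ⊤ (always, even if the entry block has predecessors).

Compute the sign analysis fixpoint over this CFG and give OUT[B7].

Fixpoint table:
  B0: | IN=(all ⊤) | OUT={d:0, f:0; rest ⊤}
  B1: | IN={d:0, f:0; rest ⊤} | OUT={c:0, d:0, f:0; rest ⊤}
  B2: | IN={c:0; rest ⊤} | OUT={b:+, c:0; rest ⊤}
  B3: | IN={b:+, c:0; rest ⊤} | OUT={b:+, c:0, d:+, f:+; rest ⊤}
  B4: | IN={b:+, c:0, d:+, f:+; rest ⊤} | OUT={b:0, c:0, d:+, f:+; rest ⊤}
  B5: | IN={c:0, d:+, f:+; rest ⊤} | OUT={c:-, d:+, f:+; rest ⊤}
  B6: | IN={c:-, d:+, f:+; rest ⊤} | OUT={c:+, d:+, f:+; rest ⊤}
  B7: | IN={d:+, f:+; rest ⊤} | OUT={d:+, e:-, f:+; rest ⊤}

Merge at B7: IN[B7] = OUT[B5] ⊔ OUT[B6] = {a: ⊤, b: ⊤, c: ⊤, d: +, e: ⊤, f: +}
Applying B7's transfer function to that IN value gives OUT[B7] (row B7 above).

Answer: {a: ⊤, b: ⊤, c: ⊤, d: +, e: -, f: +}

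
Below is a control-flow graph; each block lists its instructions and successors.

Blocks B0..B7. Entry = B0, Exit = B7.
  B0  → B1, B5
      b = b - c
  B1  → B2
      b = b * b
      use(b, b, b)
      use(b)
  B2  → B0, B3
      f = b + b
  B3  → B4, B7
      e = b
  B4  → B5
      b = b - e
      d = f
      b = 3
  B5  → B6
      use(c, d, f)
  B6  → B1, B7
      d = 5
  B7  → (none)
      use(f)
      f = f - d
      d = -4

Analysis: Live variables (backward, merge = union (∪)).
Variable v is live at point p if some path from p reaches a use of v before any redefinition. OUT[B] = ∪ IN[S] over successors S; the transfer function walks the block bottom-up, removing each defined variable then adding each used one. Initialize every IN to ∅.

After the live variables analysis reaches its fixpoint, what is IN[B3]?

Per-block solution:
  B0: | IN={b, c, d, f} | OUT={b, c, d, f}
  B1: | IN={b, c, d} | OUT={b, c, d}
  B2: | IN={b, c, d} | OUT={b, c, d, f}
  B3: | IN={b, c, d, f} | OUT={b, c, d, e, f}
  B4: | IN={b, c, e, f} | OUT={b, c, d, f}
  B5: | IN={b, c, d, f} | OUT={b, c, f}
  B6: | IN={b, c, f} | OUT={b, c, d, f}
  B7: | IN={d, f} | OUT={}

Merge at B3: OUT[B3] = IN[B4] ⊔ IN[B7] = {b, c, d, e, f}
Applying B3's transfer function to that OUT value gives IN[B3] (row B3 above).

Answer: {b, c, d, f}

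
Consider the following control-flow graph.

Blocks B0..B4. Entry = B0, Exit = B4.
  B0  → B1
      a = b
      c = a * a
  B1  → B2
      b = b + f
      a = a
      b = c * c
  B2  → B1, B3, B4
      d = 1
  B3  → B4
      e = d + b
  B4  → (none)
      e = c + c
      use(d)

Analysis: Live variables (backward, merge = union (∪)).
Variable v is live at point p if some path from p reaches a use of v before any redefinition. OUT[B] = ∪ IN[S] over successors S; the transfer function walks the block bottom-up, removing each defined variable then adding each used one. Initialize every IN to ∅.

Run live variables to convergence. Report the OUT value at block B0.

Answer: {a, b, c, f}

Derivation:
Converged values:
  B0:  IN={b, f}  OUT={a, b, c, f}
  B1:  IN={a, b, c, f}  OUT={a, b, c, f}
  B2:  IN={a, b, c, f}  OUT={a, b, c, d, f}
  B3:  IN={b, c, d}  OUT={c, d}
  B4:  IN={c, d}  OUT={}

Merge at B0: OUT[B0] = IN[B1] = {a, b, c, f}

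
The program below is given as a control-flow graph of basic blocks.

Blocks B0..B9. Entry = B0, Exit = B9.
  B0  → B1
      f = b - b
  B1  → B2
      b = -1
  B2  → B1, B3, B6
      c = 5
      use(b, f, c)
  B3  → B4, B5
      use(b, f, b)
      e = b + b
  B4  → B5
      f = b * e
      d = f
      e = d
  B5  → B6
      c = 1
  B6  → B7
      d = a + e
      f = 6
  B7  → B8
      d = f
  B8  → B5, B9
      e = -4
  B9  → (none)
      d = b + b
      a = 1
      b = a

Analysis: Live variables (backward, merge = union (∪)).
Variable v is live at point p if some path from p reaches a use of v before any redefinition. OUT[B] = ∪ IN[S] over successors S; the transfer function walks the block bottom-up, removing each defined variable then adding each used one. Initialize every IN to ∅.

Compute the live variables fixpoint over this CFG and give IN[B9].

Fixpoint table:
  B0: | IN={a, b, e} | OUT={a, e, f}
  B1: | IN={a, e, f} | OUT={a, b, e, f}
  B2: | IN={a, b, e, f} | OUT={a, b, e, f}
  B3: | IN={a, b, f} | OUT={a, b, e}
  B4: | IN={a, b, e} | OUT={a, b, e}
  B5: | IN={a, b, e} | OUT={a, b, e}
  B6: | IN={a, b, e} | OUT={a, b, f}
  B7: | IN={a, b, f} | OUT={a, b}
  B8: | IN={a, b} | OUT={a, b, e}
  B9: | IN={b} | OUT={}

B9 is the boundary node: OUT[B9] = {}
Applying B9's transfer function to that OUT value gives IN[B9] (row B9 above).

Answer: {b}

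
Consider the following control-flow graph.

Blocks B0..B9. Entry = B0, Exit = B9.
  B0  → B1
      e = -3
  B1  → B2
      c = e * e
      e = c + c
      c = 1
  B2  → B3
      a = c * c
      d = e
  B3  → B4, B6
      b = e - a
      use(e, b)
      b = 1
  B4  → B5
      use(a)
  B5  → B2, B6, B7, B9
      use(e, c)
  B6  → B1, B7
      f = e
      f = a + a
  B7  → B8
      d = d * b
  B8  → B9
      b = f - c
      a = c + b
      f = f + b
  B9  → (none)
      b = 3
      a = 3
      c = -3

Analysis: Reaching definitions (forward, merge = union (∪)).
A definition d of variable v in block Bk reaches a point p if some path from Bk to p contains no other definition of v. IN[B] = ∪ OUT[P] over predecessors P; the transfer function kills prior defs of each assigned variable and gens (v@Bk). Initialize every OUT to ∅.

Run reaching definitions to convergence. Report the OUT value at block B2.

Answer: {a@B2, b@B3, c@B1, d@B2, e@B1, f@B6}

Trace:
Converged values:
  B0:   IN={}   OUT={e@B0}
  B1:   IN={a@B2, b@B3, c@B1, d@B2, e@B0, e@B1, f@B6}   OUT={a@B2, b@B3, c@B1, d@B2, e@B1, f@B6}
  B2:   IN={a@B2, b@B3, c@B1, d@B2, e@B1, f@B6}   OUT={a@B2, b@B3, c@B1, d@B2, e@B1, f@B6}
  B3:   IN={a@B2, b@B3, c@B1, d@B2, e@B1, f@B6}   OUT={a@B2, b@B3, c@B1, d@B2, e@B1, f@B6}
  B4:   IN={a@B2, b@B3, c@B1, d@B2, e@B1, f@B6}   OUT={a@B2, b@B3, c@B1, d@B2, e@B1, f@B6}
  B5:   IN={a@B2, b@B3, c@B1, d@B2, e@B1, f@B6}   OUT={a@B2, b@B3, c@B1, d@B2, e@B1, f@B6}
  B6:   IN={a@B2, b@B3, c@B1, d@B2, e@B1, f@B6}   OUT={a@B2, b@B3, c@B1, d@B2, e@B1, f@B6}
  B7:   IN={a@B2, b@B3, c@B1, d@B2, e@B1, f@B6}   OUT={a@B2, b@B3, c@B1, d@B7, e@B1, f@B6}
  B8:   IN={a@B2, b@B3, c@B1, d@B7, e@B1, f@B6}   OUT={a@B8, b@B8, c@B1, d@B7, e@B1, f@B8}
  B9:   IN={a@B2, a@B8, b@B3, b@B8, c@B1, d@B2, d@B7, e@B1, f@B6, f@B8}   OUT={a@B9, b@B9, c@B9, d@B2, d@B7, e@B1, f@B6, f@B8}

Merge at B2: IN[B2] = OUT[B1] ⊔ OUT[B5] = {a@B2, b@B3, c@B1, d@B2, e@B1, f@B6}
Applying B2's transfer function to that IN value gives OUT[B2] (row B2 above).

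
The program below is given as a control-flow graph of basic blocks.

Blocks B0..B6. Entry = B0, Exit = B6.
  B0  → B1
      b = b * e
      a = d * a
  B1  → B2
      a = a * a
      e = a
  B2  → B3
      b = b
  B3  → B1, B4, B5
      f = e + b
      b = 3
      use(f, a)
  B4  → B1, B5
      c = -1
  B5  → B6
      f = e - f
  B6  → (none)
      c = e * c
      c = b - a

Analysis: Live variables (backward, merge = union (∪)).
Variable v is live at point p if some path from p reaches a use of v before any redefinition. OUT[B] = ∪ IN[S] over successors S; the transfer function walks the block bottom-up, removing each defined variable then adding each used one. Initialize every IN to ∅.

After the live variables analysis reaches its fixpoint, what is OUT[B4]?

Per-block solution:
  B0:  IN={a, b, c, d, e}  OUT={a, b, c}
  B1:  IN={a, b, c}  OUT={a, b, c, e}
  B2:  IN={a, b, c, e}  OUT={a, b, c, e}
  B3:  IN={a, b, c, e}  OUT={a, b, c, e, f}
  B4:  IN={a, b, e, f}  OUT={a, b, c, e, f}
  B5:  IN={a, b, c, e, f}  OUT={a, b, c, e}
  B6:  IN={a, b, c, e}  OUT={}

Merge at B4: OUT[B4] = IN[B1] ⊔ IN[B5] = {a, b, c, e, f}

Answer: {a, b, c, e, f}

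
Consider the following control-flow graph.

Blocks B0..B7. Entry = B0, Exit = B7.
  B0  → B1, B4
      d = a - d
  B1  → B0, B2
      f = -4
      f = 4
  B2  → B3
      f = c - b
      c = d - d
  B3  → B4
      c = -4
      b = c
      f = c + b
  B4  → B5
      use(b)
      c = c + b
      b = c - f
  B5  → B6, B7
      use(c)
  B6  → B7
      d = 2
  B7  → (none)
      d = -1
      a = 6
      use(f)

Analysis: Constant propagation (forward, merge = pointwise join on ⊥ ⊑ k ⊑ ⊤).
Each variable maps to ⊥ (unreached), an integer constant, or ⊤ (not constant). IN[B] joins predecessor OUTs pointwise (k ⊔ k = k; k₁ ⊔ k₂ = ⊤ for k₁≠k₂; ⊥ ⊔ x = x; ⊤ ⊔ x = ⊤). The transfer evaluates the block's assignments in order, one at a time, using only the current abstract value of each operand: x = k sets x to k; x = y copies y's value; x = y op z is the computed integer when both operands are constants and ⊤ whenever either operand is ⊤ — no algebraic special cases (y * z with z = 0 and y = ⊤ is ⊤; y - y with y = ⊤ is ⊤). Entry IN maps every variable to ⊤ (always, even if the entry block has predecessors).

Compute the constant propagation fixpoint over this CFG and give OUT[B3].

Answer: {a: ⊤, b: -4, c: -4, d: ⊤, e: ⊤, f: -8}

Working:
Per-block solution:
  B0:  IN=(all ⊤)  OUT=(all ⊤)
  B1:  IN=(all ⊤)  OUT={f:4; rest ⊤}
  B2:  IN={f:4; rest ⊤}  OUT=(all ⊤)
  B3:  IN=(all ⊤)  OUT={b:-4, c:-4, f:-8; rest ⊤}
  B4:  IN=(all ⊤)  OUT=(all ⊤)
  B5:  IN=(all ⊤)  OUT=(all ⊤)
  B6:  IN=(all ⊤)  OUT={d:2; rest ⊤}
  B7:  IN=(all ⊤)  OUT={a:6, d:-1; rest ⊤}

Merge at B3: IN[B3] = OUT[B2] = {a: ⊤, b: ⊤, c: ⊤, d: ⊤, e: ⊤, f: ⊤}
Applying B3's transfer function to that IN value gives OUT[B3] (row B3 above).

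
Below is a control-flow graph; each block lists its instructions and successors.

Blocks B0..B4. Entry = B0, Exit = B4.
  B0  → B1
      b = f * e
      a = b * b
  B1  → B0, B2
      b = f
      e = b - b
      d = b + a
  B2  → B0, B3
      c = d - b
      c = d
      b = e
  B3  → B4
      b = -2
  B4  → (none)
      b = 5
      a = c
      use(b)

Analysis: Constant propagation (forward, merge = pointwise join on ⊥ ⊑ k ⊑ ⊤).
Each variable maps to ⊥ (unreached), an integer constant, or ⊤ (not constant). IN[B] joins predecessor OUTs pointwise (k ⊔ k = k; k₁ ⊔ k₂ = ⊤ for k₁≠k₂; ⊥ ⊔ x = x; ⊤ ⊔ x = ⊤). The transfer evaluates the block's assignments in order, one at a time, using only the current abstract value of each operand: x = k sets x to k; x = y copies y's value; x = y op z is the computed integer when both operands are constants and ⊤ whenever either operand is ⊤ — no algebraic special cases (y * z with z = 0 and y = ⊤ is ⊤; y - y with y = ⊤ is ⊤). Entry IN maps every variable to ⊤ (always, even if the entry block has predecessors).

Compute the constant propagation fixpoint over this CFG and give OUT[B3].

Converged values:
  B0:   IN=(all ⊤)   OUT=(all ⊤)
  B1:   IN=(all ⊤)   OUT=(all ⊤)
  B2:   IN=(all ⊤)   OUT=(all ⊤)
  B3:   IN=(all ⊤)   OUT={b:-2; rest ⊤}
  B4:   IN={b:-2; rest ⊤}   OUT={b:5; rest ⊤}

Merge at B3: IN[B3] = OUT[B2] = {a: ⊤, b: ⊤, c: ⊤, d: ⊤, e: ⊤, f: ⊤}
Applying B3's transfer function to that IN value gives OUT[B3] (row B3 above).

Answer: {a: ⊤, b: -2, c: ⊤, d: ⊤, e: ⊤, f: ⊤}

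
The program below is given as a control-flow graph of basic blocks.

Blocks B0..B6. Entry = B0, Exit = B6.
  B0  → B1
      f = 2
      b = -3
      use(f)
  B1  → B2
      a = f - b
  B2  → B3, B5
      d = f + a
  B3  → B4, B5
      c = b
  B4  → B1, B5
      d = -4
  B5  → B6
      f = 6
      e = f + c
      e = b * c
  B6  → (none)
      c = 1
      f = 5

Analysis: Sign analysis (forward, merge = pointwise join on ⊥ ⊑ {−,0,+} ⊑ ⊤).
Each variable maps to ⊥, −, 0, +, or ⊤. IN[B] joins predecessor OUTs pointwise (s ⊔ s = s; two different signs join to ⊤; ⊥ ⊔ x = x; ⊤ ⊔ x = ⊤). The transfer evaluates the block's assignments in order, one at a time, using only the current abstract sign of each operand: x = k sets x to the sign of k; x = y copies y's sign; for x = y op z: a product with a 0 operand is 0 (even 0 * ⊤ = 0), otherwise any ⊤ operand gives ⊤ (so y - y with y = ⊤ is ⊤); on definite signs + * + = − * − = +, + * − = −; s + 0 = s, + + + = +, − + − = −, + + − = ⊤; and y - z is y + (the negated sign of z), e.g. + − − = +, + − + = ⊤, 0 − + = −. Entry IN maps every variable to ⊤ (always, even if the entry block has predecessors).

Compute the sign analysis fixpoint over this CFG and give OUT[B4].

Converged values:
  B0: | IN=(all ⊤) | OUT={b:-, f:+; rest ⊤}
  B1: | IN={b:-, f:+; rest ⊤} | OUT={a:+, b:-, f:+; rest ⊤}
  B2: | IN={a:+, b:-, f:+; rest ⊤} | OUT={a:+, b:-, d:+, f:+; rest ⊤}
  B3: | IN={a:+, b:-, d:+, f:+; rest ⊤} | OUT={a:+, b:-, c:-, d:+, f:+; rest ⊤}
  B4: | IN={a:+, b:-, c:-, d:+, f:+; rest ⊤} | OUT={a:+, b:-, c:-, d:-, f:+; rest ⊤}
  B5: | IN={a:+, b:-, f:+; rest ⊤} | OUT={a:+, b:-, f:+; rest ⊤}
  B6: | IN={a:+, b:-, f:+; rest ⊤} | OUT={a:+, b:-, c:+, f:+; rest ⊤}

Merge at B4: IN[B4] = OUT[B3] = {a: +, b: -, c: -, d: +, e: ⊤, f: +}
Applying B4's transfer function to that IN value gives OUT[B4] (row B4 above).

Answer: {a: +, b: -, c: -, d: -, e: ⊤, f: +}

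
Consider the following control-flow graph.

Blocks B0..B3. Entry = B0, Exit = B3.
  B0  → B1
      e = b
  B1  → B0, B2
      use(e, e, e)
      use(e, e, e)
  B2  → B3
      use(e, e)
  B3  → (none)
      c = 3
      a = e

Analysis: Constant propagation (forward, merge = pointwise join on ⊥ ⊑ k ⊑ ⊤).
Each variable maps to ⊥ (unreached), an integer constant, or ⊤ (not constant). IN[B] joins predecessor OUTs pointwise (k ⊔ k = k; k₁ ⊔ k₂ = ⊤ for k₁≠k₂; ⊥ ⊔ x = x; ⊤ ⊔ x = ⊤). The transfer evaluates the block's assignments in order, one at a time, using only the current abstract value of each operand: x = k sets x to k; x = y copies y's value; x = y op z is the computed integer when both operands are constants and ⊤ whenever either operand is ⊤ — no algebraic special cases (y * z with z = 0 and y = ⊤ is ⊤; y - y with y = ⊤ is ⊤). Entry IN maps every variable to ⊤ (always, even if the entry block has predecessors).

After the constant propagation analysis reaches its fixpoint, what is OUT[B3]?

Per-block solution:
  B0:   IN=(all ⊤)   OUT=(all ⊤)
  B1:   IN=(all ⊤)   OUT=(all ⊤)
  B2:   IN=(all ⊤)   OUT=(all ⊤)
  B3:   IN=(all ⊤)   OUT={c:3; rest ⊤}

Merge at B3: IN[B3] = OUT[B2] = {a: ⊤, b: ⊤, c: ⊤, d: ⊤, e: ⊤, f: ⊤}
Applying B3's transfer function to that IN value gives OUT[B3] (row B3 above).

Answer: {a: ⊤, b: ⊤, c: 3, d: ⊤, e: ⊤, f: ⊤}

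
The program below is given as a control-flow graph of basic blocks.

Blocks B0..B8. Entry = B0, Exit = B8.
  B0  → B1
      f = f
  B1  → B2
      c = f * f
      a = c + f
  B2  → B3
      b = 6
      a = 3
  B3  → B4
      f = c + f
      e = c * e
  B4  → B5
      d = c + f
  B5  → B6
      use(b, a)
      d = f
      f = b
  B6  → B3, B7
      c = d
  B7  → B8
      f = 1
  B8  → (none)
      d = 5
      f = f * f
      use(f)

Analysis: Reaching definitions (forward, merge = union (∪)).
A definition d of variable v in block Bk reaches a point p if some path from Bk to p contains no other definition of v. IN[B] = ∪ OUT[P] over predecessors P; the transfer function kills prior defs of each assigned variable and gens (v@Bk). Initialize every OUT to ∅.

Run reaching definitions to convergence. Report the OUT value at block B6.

Fixpoint table:
  B0: | IN={} | OUT={f@B0}
  B1: | IN={f@B0} | OUT={a@B1, c@B1, f@B0}
  B2: | IN={a@B1, c@B1, f@B0} | OUT={a@B2, b@B2, c@B1, f@B0}
  B3: | IN={a@B2, b@B2, c@B1, c@B6, d@B5, e@B3, f@B0, f@B5} | OUT={a@B2, b@B2, c@B1, c@B6, d@B5, e@B3, f@B3}
  B4: | IN={a@B2, b@B2, c@B1, c@B6, d@B5, e@B3, f@B3} | OUT={a@B2, b@B2, c@B1, c@B6, d@B4, e@B3, f@B3}
  B5: | IN={a@B2, b@B2, c@B1, c@B6, d@B4, e@B3, f@B3} | OUT={a@B2, b@B2, c@B1, c@B6, d@B5, e@B3, f@B5}
  B6: | IN={a@B2, b@B2, c@B1, c@B6, d@B5, e@B3, f@B5} | OUT={a@B2, b@B2, c@B6, d@B5, e@B3, f@B5}
  B7: | IN={a@B2, b@B2, c@B6, d@B5, e@B3, f@B5} | OUT={a@B2, b@B2, c@B6, d@B5, e@B3, f@B7}
  B8: | IN={a@B2, b@B2, c@B6, d@B5, e@B3, f@B7} | OUT={a@B2, b@B2, c@B6, d@B8, e@B3, f@B8}

Merge at B6: IN[B6] = OUT[B5] = {a@B2, b@B2, c@B1, c@B6, d@B5, e@B3, f@B5}
Applying B6's transfer function to that IN value gives OUT[B6] (row B6 above).

Answer: {a@B2, b@B2, c@B6, d@B5, e@B3, f@B5}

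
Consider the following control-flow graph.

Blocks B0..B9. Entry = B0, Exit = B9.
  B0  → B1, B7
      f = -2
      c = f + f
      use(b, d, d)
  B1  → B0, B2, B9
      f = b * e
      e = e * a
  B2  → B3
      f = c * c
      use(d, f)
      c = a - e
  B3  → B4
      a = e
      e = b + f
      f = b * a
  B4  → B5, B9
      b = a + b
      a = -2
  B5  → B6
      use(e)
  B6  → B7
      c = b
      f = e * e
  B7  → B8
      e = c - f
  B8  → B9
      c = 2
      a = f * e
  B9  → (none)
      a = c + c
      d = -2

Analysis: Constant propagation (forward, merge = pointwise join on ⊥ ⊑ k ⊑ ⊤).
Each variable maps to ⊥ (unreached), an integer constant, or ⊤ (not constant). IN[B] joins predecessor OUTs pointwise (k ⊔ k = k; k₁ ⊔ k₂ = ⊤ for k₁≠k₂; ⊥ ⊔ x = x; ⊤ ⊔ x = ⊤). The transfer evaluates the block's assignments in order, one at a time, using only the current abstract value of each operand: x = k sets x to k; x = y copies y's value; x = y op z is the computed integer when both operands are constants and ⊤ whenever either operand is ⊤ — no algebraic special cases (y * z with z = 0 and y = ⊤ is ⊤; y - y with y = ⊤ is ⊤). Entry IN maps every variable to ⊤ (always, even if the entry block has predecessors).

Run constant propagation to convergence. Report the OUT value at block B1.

Answer: {a: ⊤, b: ⊤, c: -4, d: ⊤, e: ⊤, f: ⊤}

Derivation:
Per-block solution:
  B0:   IN=(all ⊤)   OUT={c:-4, f:-2; rest ⊤}
  B1:   IN={c:-4, f:-2; rest ⊤}   OUT={c:-4; rest ⊤}
  B2:   IN={c:-4; rest ⊤}   OUT={f:16; rest ⊤}
  B3:   IN={f:16; rest ⊤}   OUT=(all ⊤)
  B4:   IN=(all ⊤)   OUT={a:-2; rest ⊤}
  B5:   IN={a:-2; rest ⊤}   OUT={a:-2; rest ⊤}
  B6:   IN={a:-2; rest ⊤}   OUT={a:-2; rest ⊤}
  B7:   IN=(all ⊤)   OUT=(all ⊤)
  B8:   IN=(all ⊤)   OUT={c:2; rest ⊤}
  B9:   IN=(all ⊤)   OUT={d:-2; rest ⊤}

Merge at B1: IN[B1] = OUT[B0] = {a: ⊤, b: ⊤, c: -4, d: ⊤, e: ⊤, f: -2}
Applying B1's transfer function to that IN value gives OUT[B1] (row B1 above).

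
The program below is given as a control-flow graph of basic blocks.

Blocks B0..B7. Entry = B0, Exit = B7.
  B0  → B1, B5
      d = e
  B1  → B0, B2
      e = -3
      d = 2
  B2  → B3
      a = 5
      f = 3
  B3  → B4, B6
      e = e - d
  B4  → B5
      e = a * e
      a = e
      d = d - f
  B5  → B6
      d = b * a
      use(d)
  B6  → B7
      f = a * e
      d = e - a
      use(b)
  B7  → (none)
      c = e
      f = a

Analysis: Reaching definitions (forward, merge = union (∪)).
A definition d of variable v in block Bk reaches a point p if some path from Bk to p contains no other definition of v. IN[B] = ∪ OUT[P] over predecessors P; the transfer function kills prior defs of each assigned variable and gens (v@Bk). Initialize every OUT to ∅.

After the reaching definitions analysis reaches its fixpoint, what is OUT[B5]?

Answer: {a@B4, d@B5, e@B1, e@B4, f@B2}

Derivation:
Per-block solution:
  B0:   IN={d@B1, e@B1}   OUT={d@B0, e@B1}
  B1:   IN={d@B0, e@B1}   OUT={d@B1, e@B1}
  B2:   IN={d@B1, e@B1}   OUT={a@B2, d@B1, e@B1, f@B2}
  B3:   IN={a@B2, d@B1, e@B1, f@B2}   OUT={a@B2, d@B1, e@B3, f@B2}
  B4:   IN={a@B2, d@B1, e@B3, f@B2}   OUT={a@B4, d@B4, e@B4, f@B2}
  B5:   IN={a@B4, d@B0, d@B4, e@B1, e@B4, f@B2}   OUT={a@B4, d@B5, e@B1, e@B4, f@B2}
  B6:   IN={a@B2, a@B4, d@B1, d@B5, e@B1, e@B3, e@B4, f@B2}   OUT={a@B2, a@B4, d@B6, e@B1, e@B3, e@B4, f@B6}
  B7:   IN={a@B2, a@B4, d@B6, e@B1, e@B3, e@B4, f@B6}   OUT={a@B2, a@B4, c@B7, d@B6, e@B1, e@B3, e@B4, f@B7}

Merge at B5: IN[B5] = OUT[B0] ⊔ OUT[B4] = {a@B4, d@B0, d@B4, e@B1, e@B4, f@B2}
Applying B5's transfer function to that IN value gives OUT[B5] (row B5 above).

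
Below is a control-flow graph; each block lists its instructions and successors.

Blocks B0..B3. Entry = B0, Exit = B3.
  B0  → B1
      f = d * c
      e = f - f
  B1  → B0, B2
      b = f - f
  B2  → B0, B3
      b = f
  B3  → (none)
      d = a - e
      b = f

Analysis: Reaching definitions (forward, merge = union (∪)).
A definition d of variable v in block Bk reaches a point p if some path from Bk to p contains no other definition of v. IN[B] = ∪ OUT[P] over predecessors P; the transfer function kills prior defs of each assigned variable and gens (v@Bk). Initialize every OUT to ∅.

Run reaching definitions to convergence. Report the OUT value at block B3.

Converged values:
  B0:  IN={b@B1, b@B2, e@B0, f@B0}  OUT={b@B1, b@B2, e@B0, f@B0}
  B1:  IN={b@B1, b@B2, e@B0, f@B0}  OUT={b@B1, e@B0, f@B0}
  B2:  IN={b@B1, e@B0, f@B0}  OUT={b@B2, e@B0, f@B0}
  B3:  IN={b@B2, e@B0, f@B0}  OUT={b@B3, d@B3, e@B0, f@B0}

Merge at B3: IN[B3] = OUT[B2] = {b@B2, e@B0, f@B0}
Applying B3's transfer function to that IN value gives OUT[B3] (row B3 above).

Answer: {b@B3, d@B3, e@B0, f@B0}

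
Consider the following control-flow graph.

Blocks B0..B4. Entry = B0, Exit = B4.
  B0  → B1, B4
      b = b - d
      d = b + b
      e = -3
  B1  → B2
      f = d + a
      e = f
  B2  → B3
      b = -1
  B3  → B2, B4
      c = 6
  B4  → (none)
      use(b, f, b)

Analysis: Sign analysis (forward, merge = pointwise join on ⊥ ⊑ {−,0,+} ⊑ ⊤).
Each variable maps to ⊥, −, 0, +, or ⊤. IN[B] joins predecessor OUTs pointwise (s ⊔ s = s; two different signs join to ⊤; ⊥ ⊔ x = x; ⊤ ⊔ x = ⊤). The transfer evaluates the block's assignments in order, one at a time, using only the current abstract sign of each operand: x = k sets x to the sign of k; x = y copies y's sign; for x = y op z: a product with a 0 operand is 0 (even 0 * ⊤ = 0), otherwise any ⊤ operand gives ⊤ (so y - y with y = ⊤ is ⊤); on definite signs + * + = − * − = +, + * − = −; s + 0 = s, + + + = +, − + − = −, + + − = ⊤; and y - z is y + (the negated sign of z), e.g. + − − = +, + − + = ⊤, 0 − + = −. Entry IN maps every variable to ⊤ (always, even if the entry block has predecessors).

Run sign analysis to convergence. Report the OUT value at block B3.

Converged values:
  B0:  IN=(all ⊤)  OUT={e:-; rest ⊤}
  B1:  IN={e:-; rest ⊤}  OUT=(all ⊤)
  B2:  IN=(all ⊤)  OUT={b:-; rest ⊤}
  B3:  IN={b:-; rest ⊤}  OUT={b:-, c:+; rest ⊤}
  B4:  IN=(all ⊤)  OUT=(all ⊤)

Merge at B3: IN[B3] = OUT[B2] = {a: ⊤, b: -, c: ⊤, d: ⊤, e: ⊤, f: ⊤}
Applying B3's transfer function to that IN value gives OUT[B3] (row B3 above).

Answer: {a: ⊤, b: -, c: +, d: ⊤, e: ⊤, f: ⊤}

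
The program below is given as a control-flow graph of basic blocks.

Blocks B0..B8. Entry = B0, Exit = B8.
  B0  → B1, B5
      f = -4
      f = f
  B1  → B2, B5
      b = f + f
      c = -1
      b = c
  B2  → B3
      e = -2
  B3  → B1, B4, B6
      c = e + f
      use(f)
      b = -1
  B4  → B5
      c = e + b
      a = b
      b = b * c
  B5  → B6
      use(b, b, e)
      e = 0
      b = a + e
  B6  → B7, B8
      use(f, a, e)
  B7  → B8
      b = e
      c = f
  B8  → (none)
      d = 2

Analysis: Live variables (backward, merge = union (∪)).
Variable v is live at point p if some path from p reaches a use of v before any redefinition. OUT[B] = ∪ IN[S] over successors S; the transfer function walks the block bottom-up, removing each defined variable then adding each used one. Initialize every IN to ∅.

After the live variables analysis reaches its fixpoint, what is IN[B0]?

Answer: {a, b, e}

Trace:
Converged values:
  B0:   IN={a, b, e}   OUT={a, b, e, f}
  B1:   IN={a, e, f}   OUT={a, b, e, f}
  B2:   IN={a, f}   OUT={a, e, f}
  B3:   IN={a, e, f}   OUT={a, b, e, f}
  B4:   IN={b, e, f}   OUT={a, b, e, f}
  B5:   IN={a, b, e, f}   OUT={a, e, f}
  B6:   IN={a, e, f}   OUT={e, f}
  B7:   IN={e, f}   OUT={}
  B8:   IN={}   OUT={}

Merge at B0: OUT[B0] = IN[B1] ⊔ IN[B5] = {a, b, e, f}
Applying B0's transfer function to that OUT value gives IN[B0] (row B0 above).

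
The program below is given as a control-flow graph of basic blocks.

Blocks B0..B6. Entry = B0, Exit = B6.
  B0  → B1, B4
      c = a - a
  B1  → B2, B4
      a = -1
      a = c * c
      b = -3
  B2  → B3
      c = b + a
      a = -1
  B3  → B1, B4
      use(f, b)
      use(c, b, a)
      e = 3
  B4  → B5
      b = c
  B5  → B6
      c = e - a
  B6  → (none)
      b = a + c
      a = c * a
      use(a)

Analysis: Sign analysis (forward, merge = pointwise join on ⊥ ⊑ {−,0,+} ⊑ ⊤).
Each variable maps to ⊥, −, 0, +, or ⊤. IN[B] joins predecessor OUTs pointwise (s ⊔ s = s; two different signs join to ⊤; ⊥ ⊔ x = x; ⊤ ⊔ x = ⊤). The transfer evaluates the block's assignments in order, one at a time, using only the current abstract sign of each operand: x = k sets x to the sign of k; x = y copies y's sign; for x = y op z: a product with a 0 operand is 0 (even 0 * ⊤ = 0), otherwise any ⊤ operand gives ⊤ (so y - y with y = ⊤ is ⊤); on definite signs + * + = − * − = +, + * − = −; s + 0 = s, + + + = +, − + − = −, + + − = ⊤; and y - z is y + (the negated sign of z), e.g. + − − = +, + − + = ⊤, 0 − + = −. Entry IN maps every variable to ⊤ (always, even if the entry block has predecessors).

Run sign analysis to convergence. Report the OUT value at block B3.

Converged values:
  B0:  IN=(all ⊤)  OUT=(all ⊤)
  B1:  IN=(all ⊤)  OUT={b:-; rest ⊤}
  B2:  IN={b:-; rest ⊤}  OUT={a:-, b:-; rest ⊤}
  B3:  IN={a:-, b:-; rest ⊤}  OUT={a:-, b:-, e:+; rest ⊤}
  B4:  IN=(all ⊤)  OUT=(all ⊤)
  B5:  IN=(all ⊤)  OUT=(all ⊤)
  B6:  IN=(all ⊤)  OUT=(all ⊤)

Merge at B3: IN[B3] = OUT[B2] = {a: -, b: -, c: ⊤, d: ⊤, e: ⊤, f: ⊤}
Applying B3's transfer function to that IN value gives OUT[B3] (row B3 above).

Answer: {a: -, b: -, c: ⊤, d: ⊤, e: +, f: ⊤}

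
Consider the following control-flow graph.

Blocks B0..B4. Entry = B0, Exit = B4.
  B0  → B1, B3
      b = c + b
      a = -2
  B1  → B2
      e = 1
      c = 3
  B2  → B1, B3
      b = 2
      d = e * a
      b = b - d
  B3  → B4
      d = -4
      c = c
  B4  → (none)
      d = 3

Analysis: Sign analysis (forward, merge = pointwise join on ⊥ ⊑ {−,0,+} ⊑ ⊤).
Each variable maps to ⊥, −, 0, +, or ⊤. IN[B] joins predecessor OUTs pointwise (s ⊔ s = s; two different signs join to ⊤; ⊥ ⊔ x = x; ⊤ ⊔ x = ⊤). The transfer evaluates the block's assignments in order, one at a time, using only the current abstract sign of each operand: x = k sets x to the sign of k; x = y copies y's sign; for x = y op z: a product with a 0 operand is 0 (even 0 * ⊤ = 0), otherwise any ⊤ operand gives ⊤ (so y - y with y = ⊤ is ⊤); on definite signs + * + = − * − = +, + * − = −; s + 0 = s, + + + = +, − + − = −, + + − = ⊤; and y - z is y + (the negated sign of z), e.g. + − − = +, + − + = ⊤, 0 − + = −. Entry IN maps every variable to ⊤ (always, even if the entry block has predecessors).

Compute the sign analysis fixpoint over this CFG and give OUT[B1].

Answer: {a: -, b: ⊤, c: +, d: ⊤, e: +, f: ⊤}

Derivation:
Fixpoint table:
  B0: | IN=(all ⊤) | OUT={a:-; rest ⊤}
  B1: | IN={a:-; rest ⊤} | OUT={a:-, c:+, e:+; rest ⊤}
  B2: | IN={a:-, c:+, e:+; rest ⊤} | OUT={a:-, b:+, c:+, d:-, e:+; rest ⊤}
  B3: | IN={a:-; rest ⊤} | OUT={a:-, d:-; rest ⊤}
  B4: | IN={a:-, d:-; rest ⊤} | OUT={a:-, d:+; rest ⊤}

Merge at B1: IN[B1] = OUT[B0] ⊔ OUT[B2] = {a: -, b: ⊤, c: ⊤, d: ⊤, e: ⊤, f: ⊤}
Applying B1's transfer function to that IN value gives OUT[B1] (row B1 above).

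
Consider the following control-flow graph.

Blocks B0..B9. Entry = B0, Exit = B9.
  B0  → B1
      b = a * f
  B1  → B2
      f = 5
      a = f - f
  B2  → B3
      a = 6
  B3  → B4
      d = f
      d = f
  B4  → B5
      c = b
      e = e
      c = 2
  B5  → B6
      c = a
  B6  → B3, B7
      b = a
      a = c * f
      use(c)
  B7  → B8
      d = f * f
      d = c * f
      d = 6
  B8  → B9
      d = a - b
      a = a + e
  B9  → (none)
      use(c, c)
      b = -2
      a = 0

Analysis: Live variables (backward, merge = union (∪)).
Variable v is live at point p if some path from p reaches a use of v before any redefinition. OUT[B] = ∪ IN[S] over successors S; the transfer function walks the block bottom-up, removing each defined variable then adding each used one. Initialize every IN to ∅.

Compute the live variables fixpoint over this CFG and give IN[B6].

Answer: {a, c, e, f}

Trace:
Fixpoint table:
  B0: | IN={a, e, f} | OUT={b, e}
  B1: | IN={b, e} | OUT={b, e, f}
  B2: | IN={b, e, f} | OUT={a, b, e, f}
  B3: | IN={a, b, e, f} | OUT={a, b, e, f}
  B4: | IN={a, b, e, f} | OUT={a, e, f}
  B5: | IN={a, e, f} | OUT={a, c, e, f}
  B6: | IN={a, c, e, f} | OUT={a, b, c, e, f}
  B7: | IN={a, b, c, e, f} | OUT={a, b, c, e}
  B8: | IN={a, b, c, e} | OUT={c}
  B9: | IN={c} | OUT={}

Merge at B6: OUT[B6] = IN[B3] ⊔ IN[B7] = {a, b, c, e, f}
Applying B6's transfer function to that OUT value gives IN[B6] (row B6 above).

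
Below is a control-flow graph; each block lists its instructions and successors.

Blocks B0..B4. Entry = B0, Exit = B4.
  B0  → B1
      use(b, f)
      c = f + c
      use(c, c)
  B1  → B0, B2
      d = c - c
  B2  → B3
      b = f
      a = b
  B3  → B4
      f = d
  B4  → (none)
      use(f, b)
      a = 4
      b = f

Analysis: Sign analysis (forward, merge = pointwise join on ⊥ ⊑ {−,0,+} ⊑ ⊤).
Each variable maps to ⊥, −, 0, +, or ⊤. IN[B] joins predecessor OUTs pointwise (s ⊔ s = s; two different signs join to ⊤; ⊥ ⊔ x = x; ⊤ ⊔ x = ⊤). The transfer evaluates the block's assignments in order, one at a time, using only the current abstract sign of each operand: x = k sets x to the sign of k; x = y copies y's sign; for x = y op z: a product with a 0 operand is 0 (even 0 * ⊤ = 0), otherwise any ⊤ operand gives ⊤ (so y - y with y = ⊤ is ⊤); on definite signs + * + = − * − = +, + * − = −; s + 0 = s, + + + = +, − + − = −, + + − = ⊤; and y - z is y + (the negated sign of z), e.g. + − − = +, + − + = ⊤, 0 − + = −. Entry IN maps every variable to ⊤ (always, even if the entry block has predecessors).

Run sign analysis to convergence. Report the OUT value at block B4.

Answer: {a: +, b: ⊤, c: ⊤, d: ⊤, e: ⊤, f: ⊤}

Derivation:
Fixpoint table:
  B0: | IN=(all ⊤) | OUT=(all ⊤)
  B1: | IN=(all ⊤) | OUT=(all ⊤)
  B2: | IN=(all ⊤) | OUT=(all ⊤)
  B3: | IN=(all ⊤) | OUT=(all ⊤)
  B4: | IN=(all ⊤) | OUT={a:+; rest ⊤}

Merge at B4: IN[B4] = OUT[B3] = {a: ⊤, b: ⊤, c: ⊤, d: ⊤, e: ⊤, f: ⊤}
Applying B4's transfer function to that IN value gives OUT[B4] (row B4 above).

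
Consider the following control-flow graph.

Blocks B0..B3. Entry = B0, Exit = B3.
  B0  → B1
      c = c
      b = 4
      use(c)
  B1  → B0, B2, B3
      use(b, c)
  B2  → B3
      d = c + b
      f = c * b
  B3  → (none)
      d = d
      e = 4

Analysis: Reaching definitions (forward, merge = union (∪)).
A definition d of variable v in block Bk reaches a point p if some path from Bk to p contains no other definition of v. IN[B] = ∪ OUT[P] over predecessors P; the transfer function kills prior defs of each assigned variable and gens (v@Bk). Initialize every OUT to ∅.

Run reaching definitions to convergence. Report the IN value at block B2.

Answer: {b@B0, c@B0}

Working:
Converged values:
  B0:  IN={b@B0, c@B0}  OUT={b@B0, c@B0}
  B1:  IN={b@B0, c@B0}  OUT={b@B0, c@B0}
  B2:  IN={b@B0, c@B0}  OUT={b@B0, c@B0, d@B2, f@B2}
  B3:  IN={b@B0, c@B0, d@B2, f@B2}  OUT={b@B0, c@B0, d@B3, e@B3, f@B2}

Merge at B2: IN[B2] = OUT[B1] = {b@B0, c@B0}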